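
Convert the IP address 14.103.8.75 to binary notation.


14 = 00001110
103 = 01100111
8 = 00001000
75 = 01001011
Binary: 00001110.01100111.00001000.01001011


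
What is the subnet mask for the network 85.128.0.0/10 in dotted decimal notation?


/10 means 10 network bits, 22 host bits
Binary: 11111111110000000000000000000000
Mask: 255.192.0.0


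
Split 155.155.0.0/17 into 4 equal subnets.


New prefix = 17 + 2 = 19
Each subnet has 8192 addresses
  155.155.0.0/19
  155.155.32.0/19
  155.155.64.0/19
  155.155.96.0/19
Subnets: 155.155.0.0/19, 155.155.32.0/19, 155.155.64.0/19, 155.155.96.0/19


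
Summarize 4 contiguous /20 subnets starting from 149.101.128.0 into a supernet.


Original prefix: /20
Number of subnets: 4 = 2^2
New prefix = 20 - 2 = 18
Supernet: 149.101.128.0/18


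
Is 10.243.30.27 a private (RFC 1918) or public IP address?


RFC 1918 private ranges:
  10.0.0.0/8 (10.0.0.0 - 10.255.255.255)
  172.16.0.0/12 (172.16.0.0 - 172.31.255.255)
  192.168.0.0/16 (192.168.0.0 - 192.168.255.255)
Private (in 10.0.0.0/8)


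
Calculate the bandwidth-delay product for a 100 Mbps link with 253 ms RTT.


BDP = bandwidth * RTT
= 100 Mbps * 253 ms
= 100 * 1e6 * 253 / 1000 bits
= 25300000 bits
= 3162500 bytes
= 3088.3789 KB
BDP = 25300000 bits (3162500 bytes)


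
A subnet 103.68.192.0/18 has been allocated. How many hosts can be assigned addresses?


Host bits = 32 - 18 = 14
Total addresses = 2^14 = 16384
Usable = total - 2 (network and broadcast)
Usable hosts: 16382


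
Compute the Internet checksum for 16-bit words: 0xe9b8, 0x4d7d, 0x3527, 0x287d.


Sum all words (with carry folding):
+ 0xe9b8 = 0xe9b8
+ 0x4d7d = 0x3736
+ 0x3527 = 0x6c5d
+ 0x287d = 0x94da
One's complement: ~0x94da
Checksum = 0x6b25


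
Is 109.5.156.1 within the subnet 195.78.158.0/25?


Subnet network: 195.78.158.0
Test IP AND mask: 109.5.156.0
No, 109.5.156.1 is not in 195.78.158.0/25


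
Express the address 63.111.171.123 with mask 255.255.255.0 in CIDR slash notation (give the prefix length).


Binary: 11111111.11111111.11111111.00000000
Count leading 1s
Prefix: /24


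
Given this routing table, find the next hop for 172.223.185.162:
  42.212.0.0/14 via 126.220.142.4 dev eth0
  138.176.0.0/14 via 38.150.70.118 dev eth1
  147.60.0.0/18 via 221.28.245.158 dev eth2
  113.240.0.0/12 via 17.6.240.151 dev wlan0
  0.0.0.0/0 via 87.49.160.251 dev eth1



Longest prefix match for 172.223.185.162:
  /14 42.212.0.0: no
  /14 138.176.0.0: no
  /18 147.60.0.0: no
  /12 113.240.0.0: no
  /0 0.0.0.0: MATCH
Selected: next-hop 87.49.160.251 via eth1 (matched /0)


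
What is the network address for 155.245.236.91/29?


IP:   10011011.11110101.11101100.01011011
Mask: 11111111.11111111.11111111.11111000
AND operation:
Net:  10011011.11110101.11101100.01011000
Network: 155.245.236.88/29


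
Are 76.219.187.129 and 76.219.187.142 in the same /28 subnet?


Mask: 255.255.255.240
76.219.187.129 AND mask = 76.219.187.128
76.219.187.142 AND mask = 76.219.187.128
Yes, same subnet (76.219.187.128)


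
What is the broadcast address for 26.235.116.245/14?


Network: 26.232.0.0/14
Host bits = 18
Set all host bits to 1:
Broadcast: 26.235.255.255


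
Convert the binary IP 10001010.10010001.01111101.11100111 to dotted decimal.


10001010 = 138
10010001 = 145
01111101 = 125
11100111 = 231
IP: 138.145.125.231


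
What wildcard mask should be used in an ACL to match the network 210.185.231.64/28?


Subnet mask: 255.255.255.240
Wildcard = 255.255.255.255 - subnet mask
255 - 255 = 0
255 - 255 = 0
255 - 255 = 0
255 - 240 = 15
Wildcard: 0.0.0.15


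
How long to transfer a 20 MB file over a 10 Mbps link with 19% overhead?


Effective throughput = 10 * (1 - 19/100) = 8.1 Mbps
File size in Mb = 20 * 8 = 160 Mb
Time = 160 / 8.1
Time = 19.7531 seconds


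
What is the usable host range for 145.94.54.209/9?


Network: 145.0.0.0
Broadcast: 145.127.255.255
First usable = network + 1
Last usable = broadcast - 1
Range: 145.0.0.1 to 145.127.255.254


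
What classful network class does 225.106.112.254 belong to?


First octet: 225
Binary: 11100001
1110xxxx -> Class D (224-239)
Class D (multicast), default mask N/A


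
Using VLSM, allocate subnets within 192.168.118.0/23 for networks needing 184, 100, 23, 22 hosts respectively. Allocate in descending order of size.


184 hosts -> /24 (254 usable): 192.168.118.0/24
100 hosts -> /25 (126 usable): 192.168.119.0/25
23 hosts -> /27 (30 usable): 192.168.119.128/27
22 hosts -> /27 (30 usable): 192.168.119.160/27
Allocation: 192.168.118.0/24 (184 hosts, 254 usable); 192.168.119.0/25 (100 hosts, 126 usable); 192.168.119.128/27 (23 hosts, 30 usable); 192.168.119.160/27 (22 hosts, 30 usable)


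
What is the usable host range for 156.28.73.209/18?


Network: 156.28.64.0
Broadcast: 156.28.127.255
First usable = network + 1
Last usable = broadcast - 1
Range: 156.28.64.1 to 156.28.127.254


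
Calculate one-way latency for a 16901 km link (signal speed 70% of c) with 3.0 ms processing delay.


Speed = 0.7 * 3e5 km/s = 210000 km/s
Propagation delay = 16901 / 210000 = 0.0805 s = 80.481 ms
Processing delay = 3.0 ms
Total one-way latency = 83.481 ms


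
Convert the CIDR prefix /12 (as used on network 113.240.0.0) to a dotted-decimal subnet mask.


/12 means 12 network bits, 20 host bits
Binary: 11111111111100000000000000000000
Mask: 255.240.0.0


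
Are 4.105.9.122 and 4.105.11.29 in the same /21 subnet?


Mask: 255.255.248.0
4.105.9.122 AND mask = 4.105.8.0
4.105.11.29 AND mask = 4.105.8.0
Yes, same subnet (4.105.8.0)


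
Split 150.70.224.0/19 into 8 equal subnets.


New prefix = 19 + 3 = 22
Each subnet has 1024 addresses
  150.70.224.0/22
  150.70.228.0/22
  150.70.232.0/22
  150.70.236.0/22
  150.70.240.0/22
  150.70.244.0/22
  150.70.248.0/22
  150.70.252.0/22
Subnets: 150.70.224.0/22, 150.70.228.0/22, 150.70.232.0/22, 150.70.236.0/22, 150.70.240.0/22, 150.70.244.0/22, 150.70.248.0/22, 150.70.252.0/22


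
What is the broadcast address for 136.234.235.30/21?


Network: 136.234.232.0/21
Host bits = 11
Set all host bits to 1:
Broadcast: 136.234.239.255


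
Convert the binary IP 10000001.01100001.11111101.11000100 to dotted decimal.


10000001 = 129
01100001 = 97
11111101 = 253
11000100 = 196
IP: 129.97.253.196


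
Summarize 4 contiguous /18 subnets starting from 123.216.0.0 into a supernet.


Original prefix: /18
Number of subnets: 4 = 2^2
New prefix = 18 - 2 = 16
Supernet: 123.216.0.0/16


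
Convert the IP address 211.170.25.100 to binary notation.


211 = 11010011
170 = 10101010
25 = 00011001
100 = 01100100
Binary: 11010011.10101010.00011001.01100100


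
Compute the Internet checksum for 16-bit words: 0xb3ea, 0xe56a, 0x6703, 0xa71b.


Sum all words (with carry folding):
+ 0xb3ea = 0xb3ea
+ 0xe56a = 0x9955
+ 0x6703 = 0x0059
+ 0xa71b = 0xa774
One's complement: ~0xa774
Checksum = 0x588b


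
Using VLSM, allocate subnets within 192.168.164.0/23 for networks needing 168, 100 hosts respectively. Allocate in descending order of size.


168 hosts -> /24 (254 usable): 192.168.164.0/24
100 hosts -> /25 (126 usable): 192.168.165.0/25
Allocation: 192.168.164.0/24 (168 hosts, 254 usable); 192.168.165.0/25 (100 hosts, 126 usable)


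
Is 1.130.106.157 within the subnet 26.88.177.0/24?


Subnet network: 26.88.177.0
Test IP AND mask: 1.130.106.0
No, 1.130.106.157 is not in 26.88.177.0/24


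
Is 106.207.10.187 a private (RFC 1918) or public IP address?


RFC 1918 private ranges:
  10.0.0.0/8 (10.0.0.0 - 10.255.255.255)
  172.16.0.0/12 (172.16.0.0 - 172.31.255.255)
  192.168.0.0/16 (192.168.0.0 - 192.168.255.255)
Public (not in any RFC 1918 range)


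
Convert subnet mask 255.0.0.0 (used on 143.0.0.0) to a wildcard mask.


Subnet mask: 255.0.0.0
Wildcard = 255.255.255.255 - subnet mask
255 - 255 = 0
255 - 0 = 255
255 - 0 = 255
255 - 0 = 255
Wildcard: 0.255.255.255


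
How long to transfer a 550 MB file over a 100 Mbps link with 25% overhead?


Effective throughput = 100 * (1 - 25/100) = 75 Mbps
File size in Mb = 550 * 8 = 4400 Mb
Time = 4400 / 75
Time = 58.6667 seconds


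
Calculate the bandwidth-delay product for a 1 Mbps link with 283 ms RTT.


BDP = bandwidth * RTT
= 1 Mbps * 283 ms
= 1 * 1e6 * 283 / 1000 bits
= 283000 bits
= 35375 bytes
= 34.5459 KB
BDP = 283000 bits (35375 bytes)


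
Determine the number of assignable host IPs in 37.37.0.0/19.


Host bits = 32 - 19 = 13
Total addresses = 2^13 = 8192
Usable = total - 2 (network and broadcast)
Usable hosts: 8190


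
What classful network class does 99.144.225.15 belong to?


First octet: 99
Binary: 01100011
0xxxxxxx -> Class A (1-126)
Class A, default mask 255.0.0.0 (/8)


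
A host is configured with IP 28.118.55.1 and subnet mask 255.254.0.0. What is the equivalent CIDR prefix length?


Binary: 11111111.11111110.00000000.00000000
Count leading 1s
Prefix: /15


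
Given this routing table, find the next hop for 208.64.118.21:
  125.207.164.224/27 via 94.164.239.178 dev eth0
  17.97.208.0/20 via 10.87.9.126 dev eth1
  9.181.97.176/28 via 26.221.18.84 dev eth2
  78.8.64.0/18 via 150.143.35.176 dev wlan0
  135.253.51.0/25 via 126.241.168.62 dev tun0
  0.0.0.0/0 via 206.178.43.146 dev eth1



Longest prefix match for 208.64.118.21:
  /27 125.207.164.224: no
  /20 17.97.208.0: no
  /28 9.181.97.176: no
  /18 78.8.64.0: no
  /25 135.253.51.0: no
  /0 0.0.0.0: MATCH
Selected: next-hop 206.178.43.146 via eth1 (matched /0)


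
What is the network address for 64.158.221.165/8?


IP:   01000000.10011110.11011101.10100101
Mask: 11111111.00000000.00000000.00000000
AND operation:
Net:  01000000.00000000.00000000.00000000
Network: 64.0.0.0/8


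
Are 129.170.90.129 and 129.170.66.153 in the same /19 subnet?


Mask: 255.255.224.0
129.170.90.129 AND mask = 129.170.64.0
129.170.66.153 AND mask = 129.170.64.0
Yes, same subnet (129.170.64.0)


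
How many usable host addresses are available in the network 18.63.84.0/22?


Host bits = 32 - 22 = 10
Total addresses = 2^10 = 1024
Usable = total - 2 (network and broadcast)
Usable hosts: 1022


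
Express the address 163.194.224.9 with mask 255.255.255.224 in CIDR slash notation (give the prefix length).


Binary: 11111111.11111111.11111111.11100000
Count leading 1s
Prefix: /27


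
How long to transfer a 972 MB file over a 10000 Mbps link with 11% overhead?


Effective throughput = 10000 * (1 - 11/100) = 8900 Mbps
File size in Mb = 972 * 8 = 7776 Mb
Time = 7776 / 8900
Time = 0.8737 seconds


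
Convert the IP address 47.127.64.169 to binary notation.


47 = 00101111
127 = 01111111
64 = 01000000
169 = 10101001
Binary: 00101111.01111111.01000000.10101001


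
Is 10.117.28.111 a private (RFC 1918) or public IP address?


RFC 1918 private ranges:
  10.0.0.0/8 (10.0.0.0 - 10.255.255.255)
  172.16.0.0/12 (172.16.0.0 - 172.31.255.255)
  192.168.0.0/16 (192.168.0.0 - 192.168.255.255)
Private (in 10.0.0.0/8)


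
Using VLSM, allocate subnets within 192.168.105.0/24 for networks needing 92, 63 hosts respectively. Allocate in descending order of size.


92 hosts -> /25 (126 usable): 192.168.105.0/25
63 hosts -> /25 (126 usable): 192.168.105.128/25
Allocation: 192.168.105.0/25 (92 hosts, 126 usable); 192.168.105.128/25 (63 hosts, 126 usable)


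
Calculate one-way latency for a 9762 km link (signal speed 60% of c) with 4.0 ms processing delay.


Speed = 0.6 * 3e5 km/s = 180000 km/s
Propagation delay = 9762 / 180000 = 0.0542 s = 54.2333 ms
Processing delay = 4.0 ms
Total one-way latency = 58.2333 ms


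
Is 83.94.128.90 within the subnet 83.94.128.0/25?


Subnet network: 83.94.128.0
Test IP AND mask: 83.94.128.0
Yes, 83.94.128.90 is in 83.94.128.0/25


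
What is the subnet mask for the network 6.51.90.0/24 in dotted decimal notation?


/24 means 24 network bits, 8 host bits
Binary: 11111111111111111111111100000000
Mask: 255.255.255.0


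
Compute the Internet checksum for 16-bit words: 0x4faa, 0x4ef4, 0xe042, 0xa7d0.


Sum all words (with carry folding):
+ 0x4faa = 0x4faa
+ 0x4ef4 = 0x9e9e
+ 0xe042 = 0x7ee1
+ 0xa7d0 = 0x26b2
One's complement: ~0x26b2
Checksum = 0xd94d


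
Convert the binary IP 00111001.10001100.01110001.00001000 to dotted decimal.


00111001 = 57
10001100 = 140
01110001 = 113
00001000 = 8
IP: 57.140.113.8


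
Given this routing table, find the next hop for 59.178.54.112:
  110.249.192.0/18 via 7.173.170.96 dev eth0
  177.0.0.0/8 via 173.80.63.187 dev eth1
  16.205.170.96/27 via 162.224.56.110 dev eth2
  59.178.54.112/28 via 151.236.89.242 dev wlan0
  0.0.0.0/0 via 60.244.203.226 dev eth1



Longest prefix match for 59.178.54.112:
  /18 110.249.192.0: no
  /8 177.0.0.0: no
  /27 16.205.170.96: no
  /28 59.178.54.112: MATCH
  /0 0.0.0.0: MATCH
Selected: next-hop 151.236.89.242 via wlan0 (matched /28)


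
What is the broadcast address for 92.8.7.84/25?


Network: 92.8.7.0/25
Host bits = 7
Set all host bits to 1:
Broadcast: 92.8.7.127


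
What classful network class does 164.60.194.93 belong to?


First octet: 164
Binary: 10100100
10xxxxxx -> Class B (128-191)
Class B, default mask 255.255.0.0 (/16)


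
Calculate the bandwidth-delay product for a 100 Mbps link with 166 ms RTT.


BDP = bandwidth * RTT
= 100 Mbps * 166 ms
= 100 * 1e6 * 166 / 1000 bits
= 16600000 bits
= 2075000 bytes
= 2026.3672 KB
BDP = 16600000 bits (2075000 bytes)


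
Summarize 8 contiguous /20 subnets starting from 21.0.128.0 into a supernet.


Original prefix: /20
Number of subnets: 8 = 2^3
New prefix = 20 - 3 = 17
Supernet: 21.0.128.0/17


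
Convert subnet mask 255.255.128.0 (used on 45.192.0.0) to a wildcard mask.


Subnet mask: 255.255.128.0
Wildcard = 255.255.255.255 - subnet mask
255 - 255 = 0
255 - 255 = 0
255 - 128 = 127
255 - 0 = 255
Wildcard: 0.0.127.255


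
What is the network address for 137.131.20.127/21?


IP:   10001001.10000011.00010100.01111111
Mask: 11111111.11111111.11111000.00000000
AND operation:
Net:  10001001.10000011.00010000.00000000
Network: 137.131.16.0/21


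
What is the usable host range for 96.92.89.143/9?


Network: 96.0.0.0
Broadcast: 96.127.255.255
First usable = network + 1
Last usable = broadcast - 1
Range: 96.0.0.1 to 96.127.255.254


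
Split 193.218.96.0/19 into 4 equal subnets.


New prefix = 19 + 2 = 21
Each subnet has 2048 addresses
  193.218.96.0/21
  193.218.104.0/21
  193.218.112.0/21
  193.218.120.0/21
Subnets: 193.218.96.0/21, 193.218.104.0/21, 193.218.112.0/21, 193.218.120.0/21


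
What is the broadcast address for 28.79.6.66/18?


Network: 28.79.0.0/18
Host bits = 14
Set all host bits to 1:
Broadcast: 28.79.63.255


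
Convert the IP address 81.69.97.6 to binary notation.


81 = 01010001
69 = 01000101
97 = 01100001
6 = 00000110
Binary: 01010001.01000101.01100001.00000110


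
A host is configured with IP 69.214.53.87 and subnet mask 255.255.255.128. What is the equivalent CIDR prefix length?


Binary: 11111111.11111111.11111111.10000000
Count leading 1s
Prefix: /25


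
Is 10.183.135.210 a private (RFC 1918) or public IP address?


RFC 1918 private ranges:
  10.0.0.0/8 (10.0.0.0 - 10.255.255.255)
  172.16.0.0/12 (172.16.0.0 - 172.31.255.255)
  192.168.0.0/16 (192.168.0.0 - 192.168.255.255)
Private (in 10.0.0.0/8)


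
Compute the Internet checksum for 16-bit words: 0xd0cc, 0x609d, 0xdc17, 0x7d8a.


Sum all words (with carry folding):
+ 0xd0cc = 0xd0cc
+ 0x609d = 0x316a
+ 0xdc17 = 0x0d82
+ 0x7d8a = 0x8b0c
One's complement: ~0x8b0c
Checksum = 0x74f3


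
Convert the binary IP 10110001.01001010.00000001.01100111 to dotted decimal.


10110001 = 177
01001010 = 74
00000001 = 1
01100111 = 103
IP: 177.74.1.103


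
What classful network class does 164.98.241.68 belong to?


First octet: 164
Binary: 10100100
10xxxxxx -> Class B (128-191)
Class B, default mask 255.255.0.0 (/16)


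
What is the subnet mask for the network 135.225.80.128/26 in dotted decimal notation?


/26 means 26 network bits, 6 host bits
Binary: 11111111111111111111111111000000
Mask: 255.255.255.192


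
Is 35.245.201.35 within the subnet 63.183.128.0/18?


Subnet network: 63.183.128.0
Test IP AND mask: 35.245.192.0
No, 35.245.201.35 is not in 63.183.128.0/18


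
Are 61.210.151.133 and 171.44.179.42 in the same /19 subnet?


Mask: 255.255.224.0
61.210.151.133 AND mask = 61.210.128.0
171.44.179.42 AND mask = 171.44.160.0
No, different subnets (61.210.128.0 vs 171.44.160.0)


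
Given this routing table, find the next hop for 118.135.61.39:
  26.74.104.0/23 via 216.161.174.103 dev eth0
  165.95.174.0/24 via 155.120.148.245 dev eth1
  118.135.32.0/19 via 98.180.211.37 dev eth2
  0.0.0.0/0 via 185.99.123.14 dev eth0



Longest prefix match for 118.135.61.39:
  /23 26.74.104.0: no
  /24 165.95.174.0: no
  /19 118.135.32.0: MATCH
  /0 0.0.0.0: MATCH
Selected: next-hop 98.180.211.37 via eth2 (matched /19)


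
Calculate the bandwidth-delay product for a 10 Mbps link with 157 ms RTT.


BDP = bandwidth * RTT
= 10 Mbps * 157 ms
= 10 * 1e6 * 157 / 1000 bits
= 1570000 bits
= 196250 bytes
= 191.6504 KB
BDP = 1570000 bits (196250 bytes)


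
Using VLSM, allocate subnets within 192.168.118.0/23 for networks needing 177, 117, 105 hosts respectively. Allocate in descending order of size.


177 hosts -> /24 (254 usable): 192.168.118.0/24
117 hosts -> /25 (126 usable): 192.168.119.0/25
105 hosts -> /25 (126 usable): 192.168.119.128/25
Allocation: 192.168.118.0/24 (177 hosts, 254 usable); 192.168.119.0/25 (117 hosts, 126 usable); 192.168.119.128/25 (105 hosts, 126 usable)


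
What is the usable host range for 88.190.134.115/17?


Network: 88.190.128.0
Broadcast: 88.190.255.255
First usable = network + 1
Last usable = broadcast - 1
Range: 88.190.128.1 to 88.190.255.254


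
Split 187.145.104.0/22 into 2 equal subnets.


New prefix = 22 + 1 = 23
Each subnet has 512 addresses
  187.145.104.0/23
  187.145.106.0/23
Subnets: 187.145.104.0/23, 187.145.106.0/23


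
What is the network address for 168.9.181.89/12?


IP:   10101000.00001001.10110101.01011001
Mask: 11111111.11110000.00000000.00000000
AND operation:
Net:  10101000.00000000.00000000.00000000
Network: 168.0.0.0/12


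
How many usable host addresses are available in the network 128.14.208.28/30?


Host bits = 32 - 30 = 2
Total addresses = 2^2 = 4
Usable = total - 2 (network and broadcast)
Usable hosts: 2


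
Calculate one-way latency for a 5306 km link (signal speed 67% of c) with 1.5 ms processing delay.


Speed = 0.67 * 3e5 km/s = 201000 km/s
Propagation delay = 5306 / 201000 = 0.0264 s = 26.398 ms
Processing delay = 1.5 ms
Total one-way latency = 27.898 ms


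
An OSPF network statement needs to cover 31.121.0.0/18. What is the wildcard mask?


Subnet mask: 255.255.192.0
Wildcard = 255.255.255.255 - subnet mask
255 - 255 = 0
255 - 255 = 0
255 - 192 = 63
255 - 0 = 255
Wildcard: 0.0.63.255


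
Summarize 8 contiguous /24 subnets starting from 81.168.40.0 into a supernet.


Original prefix: /24
Number of subnets: 8 = 2^3
New prefix = 24 - 3 = 21
Supernet: 81.168.40.0/21


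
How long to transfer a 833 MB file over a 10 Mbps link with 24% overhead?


Effective throughput = 10 * (1 - 24/100) = 7.6 Mbps
File size in Mb = 833 * 8 = 6664 Mb
Time = 6664 / 7.6
Time = 876.8421 seconds


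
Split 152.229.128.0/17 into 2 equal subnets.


New prefix = 17 + 1 = 18
Each subnet has 16384 addresses
  152.229.128.0/18
  152.229.192.0/18
Subnets: 152.229.128.0/18, 152.229.192.0/18


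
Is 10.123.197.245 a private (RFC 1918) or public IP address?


RFC 1918 private ranges:
  10.0.0.0/8 (10.0.0.0 - 10.255.255.255)
  172.16.0.0/12 (172.16.0.0 - 172.31.255.255)
  192.168.0.0/16 (192.168.0.0 - 192.168.255.255)
Private (in 10.0.0.0/8)


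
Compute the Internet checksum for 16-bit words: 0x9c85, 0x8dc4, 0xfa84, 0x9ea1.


Sum all words (with carry folding):
+ 0x9c85 = 0x9c85
+ 0x8dc4 = 0x2a4a
+ 0xfa84 = 0x24cf
+ 0x9ea1 = 0xc370
One's complement: ~0xc370
Checksum = 0x3c8f


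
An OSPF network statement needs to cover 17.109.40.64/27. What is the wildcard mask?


Subnet mask: 255.255.255.224
Wildcard = 255.255.255.255 - subnet mask
255 - 255 = 0
255 - 255 = 0
255 - 255 = 0
255 - 224 = 31
Wildcard: 0.0.0.31


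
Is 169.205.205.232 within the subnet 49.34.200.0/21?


Subnet network: 49.34.200.0
Test IP AND mask: 169.205.200.0
No, 169.205.205.232 is not in 49.34.200.0/21


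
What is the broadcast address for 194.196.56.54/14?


Network: 194.196.0.0/14
Host bits = 18
Set all host bits to 1:
Broadcast: 194.199.255.255


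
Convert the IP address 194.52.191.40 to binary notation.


194 = 11000010
52 = 00110100
191 = 10111111
40 = 00101000
Binary: 11000010.00110100.10111111.00101000


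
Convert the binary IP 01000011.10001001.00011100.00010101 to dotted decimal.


01000011 = 67
10001001 = 137
00011100 = 28
00010101 = 21
IP: 67.137.28.21


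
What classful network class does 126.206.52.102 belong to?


First octet: 126
Binary: 01111110
0xxxxxxx -> Class A (1-126)
Class A, default mask 255.0.0.0 (/8)


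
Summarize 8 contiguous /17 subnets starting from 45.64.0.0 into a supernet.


Original prefix: /17
Number of subnets: 8 = 2^3
New prefix = 17 - 3 = 14
Supernet: 45.64.0.0/14


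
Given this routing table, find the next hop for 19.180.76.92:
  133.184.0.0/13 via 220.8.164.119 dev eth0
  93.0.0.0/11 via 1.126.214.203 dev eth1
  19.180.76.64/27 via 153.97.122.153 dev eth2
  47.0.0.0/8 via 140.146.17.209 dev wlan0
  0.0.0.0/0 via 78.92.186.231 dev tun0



Longest prefix match for 19.180.76.92:
  /13 133.184.0.0: no
  /11 93.0.0.0: no
  /27 19.180.76.64: MATCH
  /8 47.0.0.0: no
  /0 0.0.0.0: MATCH
Selected: next-hop 153.97.122.153 via eth2 (matched /27)


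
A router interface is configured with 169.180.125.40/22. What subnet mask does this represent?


/22 means 22 network bits, 10 host bits
Binary: 11111111111111111111110000000000
Mask: 255.255.252.0


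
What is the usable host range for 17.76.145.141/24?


Network: 17.76.145.0
Broadcast: 17.76.145.255
First usable = network + 1
Last usable = broadcast - 1
Range: 17.76.145.1 to 17.76.145.254


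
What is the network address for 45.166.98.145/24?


IP:   00101101.10100110.01100010.10010001
Mask: 11111111.11111111.11111111.00000000
AND operation:
Net:  00101101.10100110.01100010.00000000
Network: 45.166.98.0/24


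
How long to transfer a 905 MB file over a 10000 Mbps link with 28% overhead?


Effective throughput = 10000 * (1 - 28/100) = 7200 Mbps
File size in Mb = 905 * 8 = 7240 Mb
Time = 7240 / 7200
Time = 1.0056 seconds


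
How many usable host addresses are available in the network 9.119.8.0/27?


Host bits = 32 - 27 = 5
Total addresses = 2^5 = 32
Usable = total - 2 (network and broadcast)
Usable hosts: 30


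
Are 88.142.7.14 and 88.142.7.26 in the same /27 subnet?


Mask: 255.255.255.224
88.142.7.14 AND mask = 88.142.7.0
88.142.7.26 AND mask = 88.142.7.0
Yes, same subnet (88.142.7.0)


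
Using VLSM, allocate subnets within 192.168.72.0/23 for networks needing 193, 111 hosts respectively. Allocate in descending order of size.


193 hosts -> /24 (254 usable): 192.168.72.0/24
111 hosts -> /25 (126 usable): 192.168.73.0/25
Allocation: 192.168.72.0/24 (193 hosts, 254 usable); 192.168.73.0/25 (111 hosts, 126 usable)


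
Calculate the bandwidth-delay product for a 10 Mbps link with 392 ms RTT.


BDP = bandwidth * RTT
= 10 Mbps * 392 ms
= 10 * 1e6 * 392 / 1000 bits
= 3920000 bits
= 490000 bytes
= 478.5156 KB
BDP = 3920000 bits (490000 bytes)


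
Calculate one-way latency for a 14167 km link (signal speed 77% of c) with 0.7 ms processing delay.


Speed = 0.77 * 3e5 km/s = 231000 km/s
Propagation delay = 14167 / 231000 = 0.0613 s = 61.329 ms
Processing delay = 0.7 ms
Total one-way latency = 62.029 ms


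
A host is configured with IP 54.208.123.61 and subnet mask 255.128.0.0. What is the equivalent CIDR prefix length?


Binary: 11111111.10000000.00000000.00000000
Count leading 1s
Prefix: /9


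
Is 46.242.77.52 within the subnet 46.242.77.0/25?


Subnet network: 46.242.77.0
Test IP AND mask: 46.242.77.0
Yes, 46.242.77.52 is in 46.242.77.0/25


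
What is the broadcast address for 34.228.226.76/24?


Network: 34.228.226.0/24
Host bits = 8
Set all host bits to 1:
Broadcast: 34.228.226.255


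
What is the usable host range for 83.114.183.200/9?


Network: 83.0.0.0
Broadcast: 83.127.255.255
First usable = network + 1
Last usable = broadcast - 1
Range: 83.0.0.1 to 83.127.255.254


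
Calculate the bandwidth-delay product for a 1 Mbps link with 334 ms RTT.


BDP = bandwidth * RTT
= 1 Mbps * 334 ms
= 1 * 1e6 * 334 / 1000 bits
= 334000 bits
= 41750 bytes
= 40.7715 KB
BDP = 334000 bits (41750 bytes)


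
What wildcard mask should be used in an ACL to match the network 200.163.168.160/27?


Subnet mask: 255.255.255.224
Wildcard = 255.255.255.255 - subnet mask
255 - 255 = 0
255 - 255 = 0
255 - 255 = 0
255 - 224 = 31
Wildcard: 0.0.0.31


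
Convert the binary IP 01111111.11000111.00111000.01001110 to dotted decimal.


01111111 = 127
11000111 = 199
00111000 = 56
01001110 = 78
IP: 127.199.56.78


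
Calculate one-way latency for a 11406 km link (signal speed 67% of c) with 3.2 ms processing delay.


Speed = 0.67 * 3e5 km/s = 201000 km/s
Propagation delay = 11406 / 201000 = 0.0567 s = 56.7463 ms
Processing delay = 3.2 ms
Total one-way latency = 59.9463 ms


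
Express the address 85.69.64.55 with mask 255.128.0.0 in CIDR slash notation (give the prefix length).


Binary: 11111111.10000000.00000000.00000000
Count leading 1s
Prefix: /9


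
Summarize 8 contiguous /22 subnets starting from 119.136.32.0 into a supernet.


Original prefix: /22
Number of subnets: 8 = 2^3
New prefix = 22 - 3 = 19
Supernet: 119.136.32.0/19


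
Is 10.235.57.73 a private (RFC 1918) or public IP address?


RFC 1918 private ranges:
  10.0.0.0/8 (10.0.0.0 - 10.255.255.255)
  172.16.0.0/12 (172.16.0.0 - 172.31.255.255)
  192.168.0.0/16 (192.168.0.0 - 192.168.255.255)
Private (in 10.0.0.0/8)


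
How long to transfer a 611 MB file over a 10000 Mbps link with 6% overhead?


Effective throughput = 10000 * (1 - 6/100) = 9400 Mbps
File size in Mb = 611 * 8 = 4888 Mb
Time = 4888 / 9400
Time = 0.52 seconds


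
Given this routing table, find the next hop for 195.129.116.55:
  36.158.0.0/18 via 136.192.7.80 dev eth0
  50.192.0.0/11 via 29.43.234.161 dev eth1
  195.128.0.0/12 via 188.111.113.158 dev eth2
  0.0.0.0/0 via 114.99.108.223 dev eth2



Longest prefix match for 195.129.116.55:
  /18 36.158.0.0: no
  /11 50.192.0.0: no
  /12 195.128.0.0: MATCH
  /0 0.0.0.0: MATCH
Selected: next-hop 188.111.113.158 via eth2 (matched /12)


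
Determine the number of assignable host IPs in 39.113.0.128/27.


Host bits = 32 - 27 = 5
Total addresses = 2^5 = 32
Usable = total - 2 (network and broadcast)
Usable hosts: 30


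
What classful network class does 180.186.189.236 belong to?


First octet: 180
Binary: 10110100
10xxxxxx -> Class B (128-191)
Class B, default mask 255.255.0.0 (/16)


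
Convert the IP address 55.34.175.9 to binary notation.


55 = 00110111
34 = 00100010
175 = 10101111
9 = 00001001
Binary: 00110111.00100010.10101111.00001001


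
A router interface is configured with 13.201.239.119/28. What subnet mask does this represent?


/28 means 28 network bits, 4 host bits
Binary: 11111111111111111111111111110000
Mask: 255.255.255.240


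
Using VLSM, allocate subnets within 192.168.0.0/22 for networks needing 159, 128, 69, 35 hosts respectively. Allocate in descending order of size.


159 hosts -> /24 (254 usable): 192.168.0.0/24
128 hosts -> /24 (254 usable): 192.168.1.0/24
69 hosts -> /25 (126 usable): 192.168.2.0/25
35 hosts -> /26 (62 usable): 192.168.2.128/26
Allocation: 192.168.0.0/24 (159 hosts, 254 usable); 192.168.1.0/24 (128 hosts, 254 usable); 192.168.2.0/25 (69 hosts, 126 usable); 192.168.2.128/26 (35 hosts, 62 usable)


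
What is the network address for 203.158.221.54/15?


IP:   11001011.10011110.11011101.00110110
Mask: 11111111.11111110.00000000.00000000
AND operation:
Net:  11001011.10011110.00000000.00000000
Network: 203.158.0.0/15


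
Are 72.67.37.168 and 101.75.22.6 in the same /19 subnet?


Mask: 255.255.224.0
72.67.37.168 AND mask = 72.67.32.0
101.75.22.6 AND mask = 101.75.0.0
No, different subnets (72.67.32.0 vs 101.75.0.0)


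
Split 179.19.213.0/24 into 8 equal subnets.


New prefix = 24 + 3 = 27
Each subnet has 32 addresses
  179.19.213.0/27
  179.19.213.32/27
  179.19.213.64/27
  179.19.213.96/27
  179.19.213.128/27
  179.19.213.160/27
  179.19.213.192/27
  179.19.213.224/27
Subnets: 179.19.213.0/27, 179.19.213.32/27, 179.19.213.64/27, 179.19.213.96/27, 179.19.213.128/27, 179.19.213.160/27, 179.19.213.192/27, 179.19.213.224/27


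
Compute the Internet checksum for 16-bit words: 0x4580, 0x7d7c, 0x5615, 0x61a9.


Sum all words (with carry folding):
+ 0x4580 = 0x4580
+ 0x7d7c = 0xc2fc
+ 0x5615 = 0x1912
+ 0x61a9 = 0x7abb
One's complement: ~0x7abb
Checksum = 0x8544


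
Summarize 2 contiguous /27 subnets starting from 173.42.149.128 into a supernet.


Original prefix: /27
Number of subnets: 2 = 2^1
New prefix = 27 - 1 = 26
Supernet: 173.42.149.128/26


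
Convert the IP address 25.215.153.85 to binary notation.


25 = 00011001
215 = 11010111
153 = 10011001
85 = 01010101
Binary: 00011001.11010111.10011001.01010101


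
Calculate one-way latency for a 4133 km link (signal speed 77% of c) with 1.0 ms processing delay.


Speed = 0.77 * 3e5 km/s = 231000 km/s
Propagation delay = 4133 / 231000 = 0.0179 s = 17.8918 ms
Processing delay = 1.0 ms
Total one-way latency = 18.8918 ms


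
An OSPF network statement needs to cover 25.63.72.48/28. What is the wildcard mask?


Subnet mask: 255.255.255.240
Wildcard = 255.255.255.255 - subnet mask
255 - 255 = 0
255 - 255 = 0
255 - 255 = 0
255 - 240 = 15
Wildcard: 0.0.0.15


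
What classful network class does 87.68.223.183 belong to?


First octet: 87
Binary: 01010111
0xxxxxxx -> Class A (1-126)
Class A, default mask 255.0.0.0 (/8)


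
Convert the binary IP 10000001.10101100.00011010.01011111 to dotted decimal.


10000001 = 129
10101100 = 172
00011010 = 26
01011111 = 95
IP: 129.172.26.95


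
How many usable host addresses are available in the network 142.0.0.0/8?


Host bits = 32 - 8 = 24
Total addresses = 2^24 = 16777216
Usable = total - 2 (network and broadcast)
Usable hosts: 16777214


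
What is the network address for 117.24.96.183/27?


IP:   01110101.00011000.01100000.10110111
Mask: 11111111.11111111.11111111.11100000
AND operation:
Net:  01110101.00011000.01100000.10100000
Network: 117.24.96.160/27


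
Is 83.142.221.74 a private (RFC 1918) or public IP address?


RFC 1918 private ranges:
  10.0.0.0/8 (10.0.0.0 - 10.255.255.255)
  172.16.0.0/12 (172.16.0.0 - 172.31.255.255)
  192.168.0.0/16 (192.168.0.0 - 192.168.255.255)
Public (not in any RFC 1918 range)


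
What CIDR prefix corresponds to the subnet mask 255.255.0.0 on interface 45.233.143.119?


Binary: 11111111.11111111.00000000.00000000
Count leading 1s
Prefix: /16


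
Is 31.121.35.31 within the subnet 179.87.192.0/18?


Subnet network: 179.87.192.0
Test IP AND mask: 31.121.0.0
No, 31.121.35.31 is not in 179.87.192.0/18


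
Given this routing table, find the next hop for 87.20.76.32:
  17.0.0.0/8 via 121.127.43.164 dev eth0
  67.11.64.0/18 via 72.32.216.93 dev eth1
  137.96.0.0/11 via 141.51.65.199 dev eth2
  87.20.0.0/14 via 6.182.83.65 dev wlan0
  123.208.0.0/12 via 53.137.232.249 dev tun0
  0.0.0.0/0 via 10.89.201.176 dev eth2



Longest prefix match for 87.20.76.32:
  /8 17.0.0.0: no
  /18 67.11.64.0: no
  /11 137.96.0.0: no
  /14 87.20.0.0: MATCH
  /12 123.208.0.0: no
  /0 0.0.0.0: MATCH
Selected: next-hop 6.182.83.65 via wlan0 (matched /14)


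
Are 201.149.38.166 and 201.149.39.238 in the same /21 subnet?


Mask: 255.255.248.0
201.149.38.166 AND mask = 201.149.32.0
201.149.39.238 AND mask = 201.149.32.0
Yes, same subnet (201.149.32.0)


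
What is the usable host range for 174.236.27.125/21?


Network: 174.236.24.0
Broadcast: 174.236.31.255
First usable = network + 1
Last usable = broadcast - 1
Range: 174.236.24.1 to 174.236.31.254


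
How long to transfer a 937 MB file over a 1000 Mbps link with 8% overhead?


Effective throughput = 1000 * (1 - 8/100) = 920 Mbps
File size in Mb = 937 * 8 = 7496 Mb
Time = 7496 / 920
Time = 8.1478 seconds


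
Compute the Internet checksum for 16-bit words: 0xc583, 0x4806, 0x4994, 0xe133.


Sum all words (with carry folding):
+ 0xc583 = 0xc583
+ 0x4806 = 0x0d8a
+ 0x4994 = 0x571e
+ 0xe133 = 0x3852
One's complement: ~0x3852
Checksum = 0xc7ad


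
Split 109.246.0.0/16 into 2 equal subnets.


New prefix = 16 + 1 = 17
Each subnet has 32768 addresses
  109.246.0.0/17
  109.246.128.0/17
Subnets: 109.246.0.0/17, 109.246.128.0/17


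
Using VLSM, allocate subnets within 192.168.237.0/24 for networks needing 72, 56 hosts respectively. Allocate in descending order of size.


72 hosts -> /25 (126 usable): 192.168.237.0/25
56 hosts -> /26 (62 usable): 192.168.237.128/26
Allocation: 192.168.237.0/25 (72 hosts, 126 usable); 192.168.237.128/26 (56 hosts, 62 usable)


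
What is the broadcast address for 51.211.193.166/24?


Network: 51.211.193.0/24
Host bits = 8
Set all host bits to 1:
Broadcast: 51.211.193.255


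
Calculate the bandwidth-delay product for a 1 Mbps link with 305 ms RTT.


BDP = bandwidth * RTT
= 1 Mbps * 305 ms
= 1 * 1e6 * 305 / 1000 bits
= 305000 bits
= 38125 bytes
= 37.2314 KB
BDP = 305000 bits (38125 bytes)


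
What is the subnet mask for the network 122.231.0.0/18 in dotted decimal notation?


/18 means 18 network bits, 14 host bits
Binary: 11111111111111111100000000000000
Mask: 255.255.192.0


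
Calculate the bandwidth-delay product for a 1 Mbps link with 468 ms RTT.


BDP = bandwidth * RTT
= 1 Mbps * 468 ms
= 1 * 1e6 * 468 / 1000 bits
= 468000 bits
= 58500 bytes
= 57.1289 KB
BDP = 468000 bits (58500 bytes)


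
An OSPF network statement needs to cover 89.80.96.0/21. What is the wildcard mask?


Subnet mask: 255.255.248.0
Wildcard = 255.255.255.255 - subnet mask
255 - 255 = 0
255 - 255 = 0
255 - 248 = 7
255 - 0 = 255
Wildcard: 0.0.7.255


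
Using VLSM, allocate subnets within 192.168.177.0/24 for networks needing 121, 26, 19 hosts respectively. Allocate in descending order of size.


121 hosts -> /25 (126 usable): 192.168.177.0/25
26 hosts -> /27 (30 usable): 192.168.177.128/27
19 hosts -> /27 (30 usable): 192.168.177.160/27
Allocation: 192.168.177.0/25 (121 hosts, 126 usable); 192.168.177.128/27 (26 hosts, 30 usable); 192.168.177.160/27 (19 hosts, 30 usable)


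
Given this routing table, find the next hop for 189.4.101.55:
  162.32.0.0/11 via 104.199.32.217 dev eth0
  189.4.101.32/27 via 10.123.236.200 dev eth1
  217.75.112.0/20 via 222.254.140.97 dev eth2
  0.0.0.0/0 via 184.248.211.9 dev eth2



Longest prefix match for 189.4.101.55:
  /11 162.32.0.0: no
  /27 189.4.101.32: MATCH
  /20 217.75.112.0: no
  /0 0.0.0.0: MATCH
Selected: next-hop 10.123.236.200 via eth1 (matched /27)


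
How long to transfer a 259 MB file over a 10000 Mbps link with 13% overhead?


Effective throughput = 10000 * (1 - 13/100) = 8700 Mbps
File size in Mb = 259 * 8 = 2072 Mb
Time = 2072 / 8700
Time = 0.2382 seconds


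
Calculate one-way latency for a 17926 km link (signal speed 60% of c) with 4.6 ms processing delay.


Speed = 0.6 * 3e5 km/s = 180000 km/s
Propagation delay = 17926 / 180000 = 0.0996 s = 99.5889 ms
Processing delay = 4.6 ms
Total one-way latency = 104.1889 ms


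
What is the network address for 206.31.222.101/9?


IP:   11001110.00011111.11011110.01100101
Mask: 11111111.10000000.00000000.00000000
AND operation:
Net:  11001110.00000000.00000000.00000000
Network: 206.0.0.0/9


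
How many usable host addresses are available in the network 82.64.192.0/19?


Host bits = 32 - 19 = 13
Total addresses = 2^13 = 8192
Usable = total - 2 (network and broadcast)
Usable hosts: 8190


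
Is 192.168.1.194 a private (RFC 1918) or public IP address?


RFC 1918 private ranges:
  10.0.0.0/8 (10.0.0.0 - 10.255.255.255)
  172.16.0.0/12 (172.16.0.0 - 172.31.255.255)
  192.168.0.0/16 (192.168.0.0 - 192.168.255.255)
Private (in 192.168.0.0/16)


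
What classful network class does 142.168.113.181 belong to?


First octet: 142
Binary: 10001110
10xxxxxx -> Class B (128-191)
Class B, default mask 255.255.0.0 (/16)


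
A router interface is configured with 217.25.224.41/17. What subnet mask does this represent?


/17 means 17 network bits, 15 host bits
Binary: 11111111111111111000000000000000
Mask: 255.255.128.0


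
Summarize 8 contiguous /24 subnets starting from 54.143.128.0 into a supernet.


Original prefix: /24
Number of subnets: 8 = 2^3
New prefix = 24 - 3 = 21
Supernet: 54.143.128.0/21


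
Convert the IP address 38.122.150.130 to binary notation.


38 = 00100110
122 = 01111010
150 = 10010110
130 = 10000010
Binary: 00100110.01111010.10010110.10000010


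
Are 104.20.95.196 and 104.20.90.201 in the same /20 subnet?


Mask: 255.255.240.0
104.20.95.196 AND mask = 104.20.80.0
104.20.90.201 AND mask = 104.20.80.0
Yes, same subnet (104.20.80.0)


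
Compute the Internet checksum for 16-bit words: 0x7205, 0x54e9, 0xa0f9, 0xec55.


Sum all words (with carry folding):
+ 0x7205 = 0x7205
+ 0x54e9 = 0xc6ee
+ 0xa0f9 = 0x67e8
+ 0xec55 = 0x543e
One's complement: ~0x543e
Checksum = 0xabc1


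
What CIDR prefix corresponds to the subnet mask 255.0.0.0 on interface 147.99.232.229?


Binary: 11111111.00000000.00000000.00000000
Count leading 1s
Prefix: /8


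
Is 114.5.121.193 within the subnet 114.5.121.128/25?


Subnet network: 114.5.121.128
Test IP AND mask: 114.5.121.128
Yes, 114.5.121.193 is in 114.5.121.128/25


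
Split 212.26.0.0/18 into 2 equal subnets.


New prefix = 18 + 1 = 19
Each subnet has 8192 addresses
  212.26.0.0/19
  212.26.32.0/19
Subnets: 212.26.0.0/19, 212.26.32.0/19


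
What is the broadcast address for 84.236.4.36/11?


Network: 84.224.0.0/11
Host bits = 21
Set all host bits to 1:
Broadcast: 84.255.255.255


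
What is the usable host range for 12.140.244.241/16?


Network: 12.140.0.0
Broadcast: 12.140.255.255
First usable = network + 1
Last usable = broadcast - 1
Range: 12.140.0.1 to 12.140.255.254


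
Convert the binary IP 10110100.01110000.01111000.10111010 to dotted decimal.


10110100 = 180
01110000 = 112
01111000 = 120
10111010 = 186
IP: 180.112.120.186


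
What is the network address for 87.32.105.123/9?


IP:   01010111.00100000.01101001.01111011
Mask: 11111111.10000000.00000000.00000000
AND operation:
Net:  01010111.00000000.00000000.00000000
Network: 87.0.0.0/9


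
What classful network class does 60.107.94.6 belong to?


First octet: 60
Binary: 00111100
0xxxxxxx -> Class A (1-126)
Class A, default mask 255.0.0.0 (/8)


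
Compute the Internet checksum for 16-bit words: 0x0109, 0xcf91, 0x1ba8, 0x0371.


Sum all words (with carry folding):
+ 0x0109 = 0x0109
+ 0xcf91 = 0xd09a
+ 0x1ba8 = 0xec42
+ 0x0371 = 0xefb3
One's complement: ~0xefb3
Checksum = 0x104c


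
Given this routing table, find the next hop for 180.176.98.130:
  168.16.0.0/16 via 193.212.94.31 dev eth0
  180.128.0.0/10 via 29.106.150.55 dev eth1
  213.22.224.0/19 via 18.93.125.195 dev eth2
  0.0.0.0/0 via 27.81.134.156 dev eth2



Longest prefix match for 180.176.98.130:
  /16 168.16.0.0: no
  /10 180.128.0.0: MATCH
  /19 213.22.224.0: no
  /0 0.0.0.0: MATCH
Selected: next-hop 29.106.150.55 via eth1 (matched /10)
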